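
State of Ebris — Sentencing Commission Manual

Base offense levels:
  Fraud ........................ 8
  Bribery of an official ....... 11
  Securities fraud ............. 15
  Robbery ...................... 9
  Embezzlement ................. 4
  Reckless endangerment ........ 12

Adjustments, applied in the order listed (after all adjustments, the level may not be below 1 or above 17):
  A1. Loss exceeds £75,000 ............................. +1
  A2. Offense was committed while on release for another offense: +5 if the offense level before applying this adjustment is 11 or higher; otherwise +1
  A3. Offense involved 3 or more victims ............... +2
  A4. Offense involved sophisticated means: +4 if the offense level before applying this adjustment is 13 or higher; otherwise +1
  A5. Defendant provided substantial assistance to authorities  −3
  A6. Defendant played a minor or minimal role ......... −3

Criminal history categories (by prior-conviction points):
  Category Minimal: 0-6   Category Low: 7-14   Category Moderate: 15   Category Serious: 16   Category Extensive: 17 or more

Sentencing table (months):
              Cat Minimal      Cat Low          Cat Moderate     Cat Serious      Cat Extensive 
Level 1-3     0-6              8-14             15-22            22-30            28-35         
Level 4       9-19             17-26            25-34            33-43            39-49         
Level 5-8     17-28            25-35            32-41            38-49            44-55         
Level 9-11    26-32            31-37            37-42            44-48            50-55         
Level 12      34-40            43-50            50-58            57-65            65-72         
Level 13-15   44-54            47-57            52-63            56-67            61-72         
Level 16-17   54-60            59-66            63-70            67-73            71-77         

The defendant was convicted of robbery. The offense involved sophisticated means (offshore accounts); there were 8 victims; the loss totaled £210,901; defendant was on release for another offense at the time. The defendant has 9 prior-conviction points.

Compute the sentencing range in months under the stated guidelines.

Base offense level for robbery: 9.
A1 applies: 9 + 1 = 10.
A2 applies (level before this adjustment is 10 < 11, so +1): 10 + 1 = 11.
A3 applies: 11 + 2 = 13.
A4 applies (level before this adjustment is 13 ≥ 13, so +4): 13 + 4 = 17.
Final offense level: 17.
Criminal history: 9 prior points → Category Low (7-14).
Level 17 falls in the 16-17 band.
Grid: Level 16-17 × Category Low = 59-66 months.

59-66 months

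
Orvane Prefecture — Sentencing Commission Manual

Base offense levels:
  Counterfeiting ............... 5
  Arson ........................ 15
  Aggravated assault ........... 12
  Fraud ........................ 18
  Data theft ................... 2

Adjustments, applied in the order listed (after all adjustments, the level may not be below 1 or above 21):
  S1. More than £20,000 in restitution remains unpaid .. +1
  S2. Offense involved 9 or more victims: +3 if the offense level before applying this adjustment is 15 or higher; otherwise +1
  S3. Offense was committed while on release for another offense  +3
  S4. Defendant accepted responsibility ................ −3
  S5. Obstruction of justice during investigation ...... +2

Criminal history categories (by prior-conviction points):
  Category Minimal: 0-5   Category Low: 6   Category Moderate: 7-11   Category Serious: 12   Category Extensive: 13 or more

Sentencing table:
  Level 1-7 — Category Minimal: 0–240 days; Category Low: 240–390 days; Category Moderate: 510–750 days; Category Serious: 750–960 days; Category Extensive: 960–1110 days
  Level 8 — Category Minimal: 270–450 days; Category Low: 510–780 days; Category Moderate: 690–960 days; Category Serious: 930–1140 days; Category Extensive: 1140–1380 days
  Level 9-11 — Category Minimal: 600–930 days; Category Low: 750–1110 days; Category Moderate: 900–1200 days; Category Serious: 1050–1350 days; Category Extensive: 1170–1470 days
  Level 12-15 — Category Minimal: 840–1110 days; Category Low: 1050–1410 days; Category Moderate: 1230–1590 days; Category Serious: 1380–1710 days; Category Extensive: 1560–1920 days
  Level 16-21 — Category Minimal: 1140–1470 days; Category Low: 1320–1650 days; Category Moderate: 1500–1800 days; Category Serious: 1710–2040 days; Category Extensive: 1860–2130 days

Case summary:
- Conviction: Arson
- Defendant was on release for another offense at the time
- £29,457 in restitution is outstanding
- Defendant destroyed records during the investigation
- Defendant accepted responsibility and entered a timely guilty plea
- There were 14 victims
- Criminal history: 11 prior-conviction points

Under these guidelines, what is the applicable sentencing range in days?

Base offense level for arson: 15.
S1 applies: 15 + 1 = 16.
S2 applies (level before this adjustment is 16 ≥ 15, so +3): 16 + 3 = 19.
S3 applies: 19 + 3 = 22.
S4 applies: 22 − 3 = 19.
S5 applies: 19 + 2 = 21.
Final offense level: 21.
Criminal history: 11 prior points → Category Moderate (7-11).
Level 21 falls in the 16-21 band.
Grid: Level 16-21 × Category Moderate = 1500-1800 days.

1500-1800 days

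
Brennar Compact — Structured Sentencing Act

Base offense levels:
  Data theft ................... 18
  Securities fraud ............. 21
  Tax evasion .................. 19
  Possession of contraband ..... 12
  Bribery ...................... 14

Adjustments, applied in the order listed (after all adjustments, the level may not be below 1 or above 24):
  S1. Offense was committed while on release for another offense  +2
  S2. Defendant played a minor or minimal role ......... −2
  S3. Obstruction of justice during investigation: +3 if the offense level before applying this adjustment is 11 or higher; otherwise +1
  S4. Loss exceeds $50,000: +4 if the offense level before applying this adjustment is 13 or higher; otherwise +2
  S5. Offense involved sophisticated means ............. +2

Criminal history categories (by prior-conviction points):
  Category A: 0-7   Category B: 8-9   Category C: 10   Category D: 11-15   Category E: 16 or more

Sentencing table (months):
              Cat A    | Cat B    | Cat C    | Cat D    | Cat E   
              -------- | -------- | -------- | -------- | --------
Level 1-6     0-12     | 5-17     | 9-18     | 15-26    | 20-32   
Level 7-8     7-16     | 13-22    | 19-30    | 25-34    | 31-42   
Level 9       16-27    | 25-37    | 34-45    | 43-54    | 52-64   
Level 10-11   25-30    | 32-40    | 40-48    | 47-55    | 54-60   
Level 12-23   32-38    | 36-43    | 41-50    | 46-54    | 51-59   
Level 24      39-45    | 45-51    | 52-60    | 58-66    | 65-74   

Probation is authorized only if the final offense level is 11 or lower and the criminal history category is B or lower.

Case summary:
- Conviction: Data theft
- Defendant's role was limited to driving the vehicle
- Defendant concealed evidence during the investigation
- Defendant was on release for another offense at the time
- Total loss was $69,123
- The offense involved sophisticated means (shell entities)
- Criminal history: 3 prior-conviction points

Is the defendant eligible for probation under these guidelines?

Base offense level for data theft: 18.
S1 applies: 18 + 2 = 20.
S2 applies: 20 − 2 = 18.
S3 applies (level before this adjustment is 18 ≥ 11, so +3): 18 + 3 = 21.
S4 applies (level before this adjustment is 21 ≥ 13, so +4): 21 + 4 = 25.
S5 applies: 25 + 2 = 27.
Level 27 exceeds the maximum of 24; capped at 24.
Final offense level: 24.
Criminal history: 3 prior points → Category A (0-7).
Level 24 falls in the 24 band.
Grid: Level 24 × Category A = 39-45 months.
Probation check: level 24 > 11 and category A ≤ B → not eligible.

No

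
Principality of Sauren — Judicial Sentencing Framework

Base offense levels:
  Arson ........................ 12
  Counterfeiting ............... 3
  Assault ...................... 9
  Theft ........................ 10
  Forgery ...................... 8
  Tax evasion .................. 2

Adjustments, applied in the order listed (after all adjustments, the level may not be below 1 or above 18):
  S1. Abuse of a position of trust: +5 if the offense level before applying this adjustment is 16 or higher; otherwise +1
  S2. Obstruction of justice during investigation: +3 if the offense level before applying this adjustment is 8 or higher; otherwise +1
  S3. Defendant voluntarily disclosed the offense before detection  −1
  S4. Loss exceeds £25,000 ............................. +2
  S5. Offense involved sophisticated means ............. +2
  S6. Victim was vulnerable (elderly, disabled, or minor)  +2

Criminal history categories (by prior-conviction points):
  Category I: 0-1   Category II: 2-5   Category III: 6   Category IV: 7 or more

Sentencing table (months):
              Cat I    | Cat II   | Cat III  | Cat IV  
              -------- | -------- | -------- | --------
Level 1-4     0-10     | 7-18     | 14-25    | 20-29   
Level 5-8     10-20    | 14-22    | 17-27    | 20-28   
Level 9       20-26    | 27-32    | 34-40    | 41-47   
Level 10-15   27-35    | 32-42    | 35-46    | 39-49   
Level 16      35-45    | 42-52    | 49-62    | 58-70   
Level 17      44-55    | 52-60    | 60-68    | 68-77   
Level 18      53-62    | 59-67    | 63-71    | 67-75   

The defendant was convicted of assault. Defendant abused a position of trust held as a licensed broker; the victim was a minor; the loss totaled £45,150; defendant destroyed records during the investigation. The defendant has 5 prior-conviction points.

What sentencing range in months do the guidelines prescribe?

52-60 months

Base offense level for assault: 9.
S1 applies (level before this adjustment is 9 < 16, so +1): 9 + 1 = 10.
S2 applies (level before this adjustment is 10 ≥ 8, so +3): 10 + 3 = 13.
S3 does not apply.
S4 applies: 13 + 2 = 15.
S5 does not apply.
S6 applies: 15 + 2 = 17.
Final offense level: 17.
Criminal history: 5 prior points → Category II (2-5).
Level 17 falls in the 17 band.
Grid: Level 17 × Category II = 52-60 months.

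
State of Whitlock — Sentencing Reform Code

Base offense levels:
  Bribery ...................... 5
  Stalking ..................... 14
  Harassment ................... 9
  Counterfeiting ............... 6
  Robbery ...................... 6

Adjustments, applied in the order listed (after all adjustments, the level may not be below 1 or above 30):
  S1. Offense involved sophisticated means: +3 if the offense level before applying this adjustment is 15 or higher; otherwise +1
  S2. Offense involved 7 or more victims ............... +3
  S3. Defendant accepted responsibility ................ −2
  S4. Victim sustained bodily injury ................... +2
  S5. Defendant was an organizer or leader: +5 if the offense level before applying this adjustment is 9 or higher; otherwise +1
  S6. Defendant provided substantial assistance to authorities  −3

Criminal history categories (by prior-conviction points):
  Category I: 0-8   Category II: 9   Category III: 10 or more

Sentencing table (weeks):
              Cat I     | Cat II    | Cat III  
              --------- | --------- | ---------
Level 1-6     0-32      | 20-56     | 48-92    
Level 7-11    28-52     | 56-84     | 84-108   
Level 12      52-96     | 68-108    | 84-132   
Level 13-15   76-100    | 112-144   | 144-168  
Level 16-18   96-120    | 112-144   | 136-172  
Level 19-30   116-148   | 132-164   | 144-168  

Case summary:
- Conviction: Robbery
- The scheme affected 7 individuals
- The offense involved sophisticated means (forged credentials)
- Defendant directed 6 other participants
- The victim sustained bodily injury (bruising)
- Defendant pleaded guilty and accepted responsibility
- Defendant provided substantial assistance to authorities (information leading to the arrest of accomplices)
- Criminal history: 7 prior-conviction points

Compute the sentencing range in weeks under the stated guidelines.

52-96 weeks

Base offense level for robbery: 6.
S1 applies (level before this adjustment is 6 < 15, so +1): 6 + 1 = 7.
S2 applies: 7 + 3 = 10.
S3 applies: 10 − 2 = 8.
S4 applies: 8 + 2 = 10.
S5 applies (level before this adjustment is 10 ≥ 9, so +5): 10 + 5 = 15.
S6 applies: 15 − 3 = 12.
Final offense level: 12.
Criminal history: 7 prior points → Category I (0-8).
Level 12 falls in the 12 band.
Grid: Level 12 × Category I = 52-96 weeks.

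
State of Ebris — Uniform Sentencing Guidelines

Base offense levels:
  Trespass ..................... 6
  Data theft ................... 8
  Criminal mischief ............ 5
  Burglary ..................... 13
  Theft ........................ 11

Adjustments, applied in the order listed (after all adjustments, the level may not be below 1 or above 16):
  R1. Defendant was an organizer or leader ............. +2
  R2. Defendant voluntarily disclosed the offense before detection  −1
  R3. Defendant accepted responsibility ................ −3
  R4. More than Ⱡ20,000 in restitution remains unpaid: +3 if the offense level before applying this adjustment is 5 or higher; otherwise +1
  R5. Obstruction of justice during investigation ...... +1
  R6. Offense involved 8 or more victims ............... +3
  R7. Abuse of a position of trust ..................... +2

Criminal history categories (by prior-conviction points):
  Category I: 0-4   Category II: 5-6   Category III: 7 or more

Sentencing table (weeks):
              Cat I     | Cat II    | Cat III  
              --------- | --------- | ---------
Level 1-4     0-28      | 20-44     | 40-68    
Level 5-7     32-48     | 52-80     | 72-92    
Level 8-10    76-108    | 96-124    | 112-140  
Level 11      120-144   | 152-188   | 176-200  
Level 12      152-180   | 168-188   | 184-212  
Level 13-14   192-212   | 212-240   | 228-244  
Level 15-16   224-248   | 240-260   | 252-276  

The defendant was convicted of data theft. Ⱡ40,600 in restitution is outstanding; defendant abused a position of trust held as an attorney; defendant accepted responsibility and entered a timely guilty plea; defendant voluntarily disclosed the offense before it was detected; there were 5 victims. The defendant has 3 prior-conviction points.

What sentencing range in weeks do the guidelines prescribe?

32-48 weeks

Base offense level for data theft: 8.
R1 does not apply.
R2 applies: 8 − 1 = 7.
R3 applies: 7 − 3 = 4.
R4 applies (level before this adjustment is 4 < 5, so +1): 4 + 1 = 5.
R5 does not apply.
R6 does not apply.
R7 applies: 5 + 2 = 7.
Final offense level: 7.
Criminal history: 3 prior points → Category I (0-4).
Level 7 falls in the 5-7 band.
Grid: Level 5-7 × Category I = 32-48 weeks.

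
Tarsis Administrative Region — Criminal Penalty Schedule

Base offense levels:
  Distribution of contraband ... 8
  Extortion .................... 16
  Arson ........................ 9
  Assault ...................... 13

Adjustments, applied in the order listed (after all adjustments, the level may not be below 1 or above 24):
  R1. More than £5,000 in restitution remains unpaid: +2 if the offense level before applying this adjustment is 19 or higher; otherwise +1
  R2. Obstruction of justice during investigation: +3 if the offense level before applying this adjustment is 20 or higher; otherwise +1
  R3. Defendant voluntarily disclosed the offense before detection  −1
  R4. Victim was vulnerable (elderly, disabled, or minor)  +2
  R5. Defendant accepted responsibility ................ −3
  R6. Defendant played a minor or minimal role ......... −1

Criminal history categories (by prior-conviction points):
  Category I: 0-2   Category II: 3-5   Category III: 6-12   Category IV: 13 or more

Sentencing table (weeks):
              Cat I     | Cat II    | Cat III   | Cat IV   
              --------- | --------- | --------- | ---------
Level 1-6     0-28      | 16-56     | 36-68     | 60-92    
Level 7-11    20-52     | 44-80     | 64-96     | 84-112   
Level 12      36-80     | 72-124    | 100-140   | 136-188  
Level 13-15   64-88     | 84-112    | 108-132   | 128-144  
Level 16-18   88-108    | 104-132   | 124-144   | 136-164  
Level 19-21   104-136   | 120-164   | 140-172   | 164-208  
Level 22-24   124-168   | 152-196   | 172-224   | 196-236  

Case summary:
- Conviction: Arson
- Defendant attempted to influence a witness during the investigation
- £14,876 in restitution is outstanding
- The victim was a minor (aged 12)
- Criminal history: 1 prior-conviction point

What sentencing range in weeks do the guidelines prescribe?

Base offense level for arson: 9.
R1 applies (level before this adjustment is 9 < 19, so +1): 9 + 1 = 10.
R2 applies (level before this adjustment is 10 < 20, so +1): 10 + 1 = 11.
R3 does not apply.
R4 applies: 11 + 2 = 13.
R5 does not apply.
Final offense level: 13.
Criminal history: 1 prior point → Category I (0-2).
Level 13 falls in the 13-15 band.
Grid: Level 13-15 × Category I = 64-88 weeks.

64-88 weeks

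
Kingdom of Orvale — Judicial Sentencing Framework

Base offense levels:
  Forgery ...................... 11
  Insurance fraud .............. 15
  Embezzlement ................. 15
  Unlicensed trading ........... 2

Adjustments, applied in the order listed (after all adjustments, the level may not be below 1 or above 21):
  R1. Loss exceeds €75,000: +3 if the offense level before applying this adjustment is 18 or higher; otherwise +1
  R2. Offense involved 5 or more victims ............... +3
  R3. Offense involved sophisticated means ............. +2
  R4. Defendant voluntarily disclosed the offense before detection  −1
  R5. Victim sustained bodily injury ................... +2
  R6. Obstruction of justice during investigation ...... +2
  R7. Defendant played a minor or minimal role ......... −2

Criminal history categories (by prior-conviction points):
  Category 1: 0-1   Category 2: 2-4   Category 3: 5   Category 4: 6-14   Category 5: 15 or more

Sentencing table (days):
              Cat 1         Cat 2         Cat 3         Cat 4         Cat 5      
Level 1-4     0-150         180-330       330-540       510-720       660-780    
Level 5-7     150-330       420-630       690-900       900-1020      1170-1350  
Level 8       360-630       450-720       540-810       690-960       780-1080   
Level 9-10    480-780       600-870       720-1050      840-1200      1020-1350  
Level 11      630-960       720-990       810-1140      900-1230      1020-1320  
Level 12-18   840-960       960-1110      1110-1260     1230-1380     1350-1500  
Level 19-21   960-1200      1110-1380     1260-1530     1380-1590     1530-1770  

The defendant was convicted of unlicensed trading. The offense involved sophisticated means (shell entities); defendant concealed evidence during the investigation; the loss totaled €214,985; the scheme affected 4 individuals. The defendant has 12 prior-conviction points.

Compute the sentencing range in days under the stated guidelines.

Base offense level for unlicensed trading: 2.
R1 applies (level before this adjustment is 2 < 18, so +1): 2 + 1 = 3.
R2 does not apply.
R3 applies: 3 + 2 = 5.
R4 does not apply.
R5 does not apply.
R6 applies: 5 + 2 = 7.
Final offense level: 7.
Criminal history: 12 prior points → Category 4 (6-14).
Level 7 falls in the 5-7 band.
Grid: Level 5-7 × Category 4 = 900-1020 days.

900-1020 days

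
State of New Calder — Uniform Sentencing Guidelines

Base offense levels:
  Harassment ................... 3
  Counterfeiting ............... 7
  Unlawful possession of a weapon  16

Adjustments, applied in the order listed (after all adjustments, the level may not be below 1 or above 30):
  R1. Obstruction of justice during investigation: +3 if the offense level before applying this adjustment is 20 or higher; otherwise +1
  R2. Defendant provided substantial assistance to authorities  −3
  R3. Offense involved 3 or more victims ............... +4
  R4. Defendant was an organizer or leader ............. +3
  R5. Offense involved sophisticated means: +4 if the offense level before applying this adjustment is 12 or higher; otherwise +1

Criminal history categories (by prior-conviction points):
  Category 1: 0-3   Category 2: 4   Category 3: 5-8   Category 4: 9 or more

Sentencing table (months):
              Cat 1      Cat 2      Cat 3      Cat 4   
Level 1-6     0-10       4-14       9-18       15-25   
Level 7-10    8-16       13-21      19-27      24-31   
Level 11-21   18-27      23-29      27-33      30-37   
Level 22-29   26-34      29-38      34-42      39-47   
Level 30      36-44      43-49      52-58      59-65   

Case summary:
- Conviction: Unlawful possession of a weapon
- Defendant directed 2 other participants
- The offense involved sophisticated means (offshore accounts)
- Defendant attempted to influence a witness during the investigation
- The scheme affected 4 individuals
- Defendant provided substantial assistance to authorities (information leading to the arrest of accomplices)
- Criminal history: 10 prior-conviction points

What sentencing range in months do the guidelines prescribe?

Base offense level for unlawful possession of a weapon: 16.
R1 applies (level before this adjustment is 16 < 20, so +1): 16 + 1 = 17.
R2 applies: 17 − 3 = 14.
R3 applies: 14 + 4 = 18.
R4 applies: 18 + 3 = 21.
R5 applies (level before this adjustment is 21 ≥ 12, so +4): 21 + 4 = 25.
Final offense level: 25.
Criminal history: 10 prior points → Category 4 (9+).
Level 25 falls in the 22-29 band.
Grid: Level 22-29 × Category 4 = 39-47 months.

39-47 months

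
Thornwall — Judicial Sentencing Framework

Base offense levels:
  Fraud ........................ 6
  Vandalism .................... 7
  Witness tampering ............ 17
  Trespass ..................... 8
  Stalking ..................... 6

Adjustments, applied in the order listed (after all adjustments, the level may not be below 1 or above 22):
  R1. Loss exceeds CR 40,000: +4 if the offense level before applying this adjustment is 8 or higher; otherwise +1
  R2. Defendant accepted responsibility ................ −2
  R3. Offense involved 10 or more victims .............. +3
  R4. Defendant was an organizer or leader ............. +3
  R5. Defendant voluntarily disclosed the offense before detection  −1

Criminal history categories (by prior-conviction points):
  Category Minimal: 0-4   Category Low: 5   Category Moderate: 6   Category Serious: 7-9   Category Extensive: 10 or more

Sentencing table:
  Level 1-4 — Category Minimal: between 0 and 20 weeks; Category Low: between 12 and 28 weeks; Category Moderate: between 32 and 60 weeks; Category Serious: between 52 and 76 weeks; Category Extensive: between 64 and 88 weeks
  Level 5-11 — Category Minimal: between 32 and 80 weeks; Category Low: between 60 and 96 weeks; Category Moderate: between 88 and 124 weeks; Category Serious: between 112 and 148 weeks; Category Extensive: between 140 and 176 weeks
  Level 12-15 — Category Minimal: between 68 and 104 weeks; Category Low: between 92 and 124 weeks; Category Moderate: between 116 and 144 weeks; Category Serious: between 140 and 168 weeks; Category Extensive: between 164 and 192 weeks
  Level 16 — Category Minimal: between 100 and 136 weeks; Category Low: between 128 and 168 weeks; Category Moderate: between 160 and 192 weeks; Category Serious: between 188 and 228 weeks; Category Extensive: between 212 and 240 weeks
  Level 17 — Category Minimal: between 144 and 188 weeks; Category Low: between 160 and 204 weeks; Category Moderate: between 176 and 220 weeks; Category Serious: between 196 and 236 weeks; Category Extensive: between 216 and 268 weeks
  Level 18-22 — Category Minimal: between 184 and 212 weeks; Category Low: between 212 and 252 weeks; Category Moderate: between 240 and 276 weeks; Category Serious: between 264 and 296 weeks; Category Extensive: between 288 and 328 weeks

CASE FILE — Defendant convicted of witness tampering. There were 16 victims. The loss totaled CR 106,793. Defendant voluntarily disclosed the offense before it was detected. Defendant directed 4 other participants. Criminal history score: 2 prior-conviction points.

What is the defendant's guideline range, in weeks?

Base offense level for witness tampering: 17.
R1 applies (level before this adjustment is 17 ≥ 8, so +4): 17 + 4 = 21.
R3 applies: 21 + 3 = 24.
R4 applies: 24 + 3 = 27.
R5 applies: 27 − 1 = 26.
Level 26 exceeds the maximum of 22; capped at 22.
Final offense level: 22.
Criminal history: 2 prior points → Category Minimal (0-4).
Level 22 falls in the 18-22 band.
Grid: Level 18-22 × Category Minimal = 184-212 weeks.

184-212 weeks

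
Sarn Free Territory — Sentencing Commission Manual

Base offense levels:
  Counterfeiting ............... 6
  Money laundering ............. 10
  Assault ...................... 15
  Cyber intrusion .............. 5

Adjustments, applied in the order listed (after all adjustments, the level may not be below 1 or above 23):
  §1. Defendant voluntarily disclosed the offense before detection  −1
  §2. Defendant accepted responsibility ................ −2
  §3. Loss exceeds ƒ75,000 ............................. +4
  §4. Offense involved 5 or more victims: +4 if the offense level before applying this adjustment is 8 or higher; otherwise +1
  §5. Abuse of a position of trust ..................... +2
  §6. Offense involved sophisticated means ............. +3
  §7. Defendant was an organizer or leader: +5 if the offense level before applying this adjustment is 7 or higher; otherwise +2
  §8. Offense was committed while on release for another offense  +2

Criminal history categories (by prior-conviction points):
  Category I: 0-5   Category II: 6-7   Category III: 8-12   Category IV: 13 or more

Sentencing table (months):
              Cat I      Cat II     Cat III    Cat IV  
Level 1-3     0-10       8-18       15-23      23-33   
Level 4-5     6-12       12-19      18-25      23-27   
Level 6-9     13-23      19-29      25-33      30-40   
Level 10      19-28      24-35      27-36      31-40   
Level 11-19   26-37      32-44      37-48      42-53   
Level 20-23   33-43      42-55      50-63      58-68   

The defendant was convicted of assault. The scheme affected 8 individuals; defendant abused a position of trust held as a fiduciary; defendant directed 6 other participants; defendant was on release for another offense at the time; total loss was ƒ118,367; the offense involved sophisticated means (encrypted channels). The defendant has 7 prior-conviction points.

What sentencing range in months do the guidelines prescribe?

Base offense level for assault: 15.
§1 does not apply.
§2 does not apply.
§3 applies: 15 + 4 = 19.
§4 applies (level before this adjustment is 19 ≥ 8, so +4): 19 + 4 = 23.
§5 applies: 23 + 2 = 25.
§6 applies: 25 + 3 = 28.
§7 applies (level before this adjustment is 28 ≥ 7, so +5): 28 + 5 = 33.
§8 applies: 33 + 2 = 35.
Level 35 exceeds the maximum of 23; capped at 23.
Final offense level: 23.
Criminal history: 7 prior points → Category II (6-7).
Level 23 falls in the 20-23 band.
Grid: Level 20-23 × Category II = 42-55 months.

42-55 months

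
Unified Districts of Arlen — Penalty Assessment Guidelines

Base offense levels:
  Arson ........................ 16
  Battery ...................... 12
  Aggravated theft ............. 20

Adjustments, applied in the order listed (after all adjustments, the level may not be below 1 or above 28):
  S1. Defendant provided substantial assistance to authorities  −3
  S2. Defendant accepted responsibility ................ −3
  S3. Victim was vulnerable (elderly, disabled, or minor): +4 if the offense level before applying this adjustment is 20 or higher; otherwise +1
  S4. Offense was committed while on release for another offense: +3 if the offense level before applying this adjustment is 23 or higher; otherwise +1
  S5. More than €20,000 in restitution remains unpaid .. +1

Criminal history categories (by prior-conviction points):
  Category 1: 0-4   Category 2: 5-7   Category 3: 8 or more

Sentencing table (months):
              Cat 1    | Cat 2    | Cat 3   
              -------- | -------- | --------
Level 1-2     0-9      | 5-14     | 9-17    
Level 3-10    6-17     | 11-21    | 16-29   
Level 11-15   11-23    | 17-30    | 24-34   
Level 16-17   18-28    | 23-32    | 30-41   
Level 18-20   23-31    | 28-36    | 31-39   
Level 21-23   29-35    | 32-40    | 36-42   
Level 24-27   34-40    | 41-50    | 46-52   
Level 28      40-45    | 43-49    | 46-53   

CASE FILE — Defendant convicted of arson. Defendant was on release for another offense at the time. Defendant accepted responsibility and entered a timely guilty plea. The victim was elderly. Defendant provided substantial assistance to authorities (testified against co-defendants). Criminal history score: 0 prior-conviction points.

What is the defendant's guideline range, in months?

Base offense level for arson: 16.
S1 applies: 16 − 3 = 13.
S2 applies: 13 − 3 = 10.
S3 applies (level before this adjustment is 10 < 20, so +1): 10 + 1 = 11.
S4 applies (level before this adjustment is 11 < 23, so +1): 11 + 1 = 12.
S5 does not apply.
Final offense level: 12.
Criminal history: 0 prior points → Category 1 (0-4).
Level 12 falls in the 11-15 band.
Grid: Level 11-15 × Category 1 = 11-23 months.

11-23 months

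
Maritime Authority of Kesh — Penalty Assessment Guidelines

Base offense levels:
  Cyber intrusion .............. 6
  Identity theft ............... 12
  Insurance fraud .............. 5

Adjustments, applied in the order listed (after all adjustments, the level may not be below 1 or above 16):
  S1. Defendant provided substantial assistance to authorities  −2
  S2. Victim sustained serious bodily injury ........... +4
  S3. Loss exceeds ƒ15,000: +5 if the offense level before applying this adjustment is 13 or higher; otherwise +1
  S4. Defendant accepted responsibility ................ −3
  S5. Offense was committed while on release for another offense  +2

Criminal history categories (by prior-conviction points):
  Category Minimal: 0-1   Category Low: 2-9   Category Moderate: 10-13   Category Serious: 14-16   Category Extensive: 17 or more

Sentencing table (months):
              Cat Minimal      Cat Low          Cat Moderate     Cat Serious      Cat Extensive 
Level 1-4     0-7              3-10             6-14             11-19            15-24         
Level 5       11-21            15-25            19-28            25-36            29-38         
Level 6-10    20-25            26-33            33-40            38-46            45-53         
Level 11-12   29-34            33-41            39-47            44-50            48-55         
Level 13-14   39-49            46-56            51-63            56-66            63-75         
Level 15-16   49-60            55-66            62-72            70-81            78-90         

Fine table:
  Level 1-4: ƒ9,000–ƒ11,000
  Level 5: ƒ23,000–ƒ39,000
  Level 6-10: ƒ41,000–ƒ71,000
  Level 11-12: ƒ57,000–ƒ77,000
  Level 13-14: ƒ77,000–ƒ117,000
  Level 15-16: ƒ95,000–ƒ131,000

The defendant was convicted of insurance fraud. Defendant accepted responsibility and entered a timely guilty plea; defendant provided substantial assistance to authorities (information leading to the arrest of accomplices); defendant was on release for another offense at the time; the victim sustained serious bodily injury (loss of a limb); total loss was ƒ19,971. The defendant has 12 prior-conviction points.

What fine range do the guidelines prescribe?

ƒ41,000–ƒ71,000

Base offense level for insurance fraud: 5.
S1 applies: 5 − 2 = 3.
S2 applies: 3 + 4 = 7.
S3 applies (level before this adjustment is 7 < 13, so +1): 7 + 1 = 8.
S4 applies: 8 − 3 = 5.
S5 applies: 5 + 2 = 7.
Final offense level: 7.
Level 7 falls in the 6-10 band.
Fine table: Level 6-10 → ƒ41,000–ƒ71,000.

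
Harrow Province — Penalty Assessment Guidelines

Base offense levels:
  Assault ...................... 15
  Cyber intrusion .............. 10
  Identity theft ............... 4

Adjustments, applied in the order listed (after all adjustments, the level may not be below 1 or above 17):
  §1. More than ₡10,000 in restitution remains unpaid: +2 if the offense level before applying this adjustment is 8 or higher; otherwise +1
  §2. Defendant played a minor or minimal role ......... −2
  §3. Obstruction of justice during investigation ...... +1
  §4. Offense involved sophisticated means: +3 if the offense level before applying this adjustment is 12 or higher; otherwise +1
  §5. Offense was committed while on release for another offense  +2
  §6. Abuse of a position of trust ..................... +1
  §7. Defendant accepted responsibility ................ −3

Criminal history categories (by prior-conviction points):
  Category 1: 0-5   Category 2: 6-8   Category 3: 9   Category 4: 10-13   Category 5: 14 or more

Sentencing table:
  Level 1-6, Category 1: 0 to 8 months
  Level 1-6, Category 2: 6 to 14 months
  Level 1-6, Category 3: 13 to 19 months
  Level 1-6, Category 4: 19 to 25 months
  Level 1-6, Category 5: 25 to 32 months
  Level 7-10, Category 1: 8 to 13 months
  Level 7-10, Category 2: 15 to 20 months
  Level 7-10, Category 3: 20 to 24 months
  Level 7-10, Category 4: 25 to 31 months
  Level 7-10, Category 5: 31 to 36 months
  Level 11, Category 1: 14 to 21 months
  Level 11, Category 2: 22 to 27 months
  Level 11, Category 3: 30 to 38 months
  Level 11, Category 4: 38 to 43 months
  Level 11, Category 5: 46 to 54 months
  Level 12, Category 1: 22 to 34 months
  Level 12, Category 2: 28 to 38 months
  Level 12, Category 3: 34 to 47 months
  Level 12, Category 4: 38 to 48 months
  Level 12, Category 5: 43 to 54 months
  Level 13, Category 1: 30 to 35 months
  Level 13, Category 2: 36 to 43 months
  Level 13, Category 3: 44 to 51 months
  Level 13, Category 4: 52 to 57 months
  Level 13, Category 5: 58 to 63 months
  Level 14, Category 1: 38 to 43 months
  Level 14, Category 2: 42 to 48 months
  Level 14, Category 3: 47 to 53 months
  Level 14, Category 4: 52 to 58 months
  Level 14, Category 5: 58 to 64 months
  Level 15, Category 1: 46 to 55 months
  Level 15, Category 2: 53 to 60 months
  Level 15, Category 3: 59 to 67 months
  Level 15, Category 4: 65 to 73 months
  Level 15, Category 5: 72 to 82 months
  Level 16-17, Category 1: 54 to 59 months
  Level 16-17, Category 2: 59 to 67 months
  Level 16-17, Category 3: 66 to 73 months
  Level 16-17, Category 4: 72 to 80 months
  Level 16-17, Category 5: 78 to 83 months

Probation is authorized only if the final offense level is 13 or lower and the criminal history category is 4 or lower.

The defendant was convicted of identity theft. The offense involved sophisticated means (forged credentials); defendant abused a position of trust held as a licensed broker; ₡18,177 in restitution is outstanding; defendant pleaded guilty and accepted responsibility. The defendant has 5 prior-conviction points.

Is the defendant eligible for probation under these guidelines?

Yes

Base offense level for identity theft: 4.
§1 applies (level before this adjustment is 4 < 8, so +1): 4 + 1 = 5.
§3 does not apply.
§4 applies (level before this adjustment is 5 < 12, so +1): 5 + 1 = 6.
§6 applies: 6 + 1 = 7.
§7 applies: 7 − 3 = 4.
Final offense level: 4.
Criminal history: 5 prior points → Category 1 (0-5).
Level 4 falls in the 1-6 band.
Grid: Level 1-6 × Category 1 = 0-8 months.
Probation check: level 4 ≤ 13 and category 1 ≤ 4 → eligible.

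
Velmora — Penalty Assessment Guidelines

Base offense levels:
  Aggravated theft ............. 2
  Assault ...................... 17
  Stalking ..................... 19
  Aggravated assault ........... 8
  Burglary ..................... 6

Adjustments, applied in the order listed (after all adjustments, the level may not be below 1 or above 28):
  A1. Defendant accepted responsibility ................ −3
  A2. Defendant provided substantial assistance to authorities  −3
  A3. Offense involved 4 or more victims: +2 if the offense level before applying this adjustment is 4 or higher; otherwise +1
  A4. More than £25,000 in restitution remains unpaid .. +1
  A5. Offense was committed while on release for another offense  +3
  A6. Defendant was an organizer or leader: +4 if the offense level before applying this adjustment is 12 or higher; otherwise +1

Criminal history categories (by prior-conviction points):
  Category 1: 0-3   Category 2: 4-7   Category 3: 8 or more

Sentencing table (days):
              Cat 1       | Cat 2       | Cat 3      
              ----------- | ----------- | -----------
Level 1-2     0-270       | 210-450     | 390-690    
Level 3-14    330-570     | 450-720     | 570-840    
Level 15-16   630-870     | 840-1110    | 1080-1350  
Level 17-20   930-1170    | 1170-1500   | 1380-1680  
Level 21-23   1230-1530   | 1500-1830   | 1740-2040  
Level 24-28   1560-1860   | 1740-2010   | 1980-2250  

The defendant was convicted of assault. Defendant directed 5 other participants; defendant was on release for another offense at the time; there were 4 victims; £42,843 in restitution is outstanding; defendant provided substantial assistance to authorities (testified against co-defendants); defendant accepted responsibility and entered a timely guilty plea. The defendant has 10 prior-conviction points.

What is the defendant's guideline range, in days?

Base offense level for assault: 17.
A1 applies: 17 − 3 = 14.
A2 applies: 14 − 3 = 11.
A3 applies (level before this adjustment is 11 ≥ 4, so +2): 11 + 2 = 13.
A4 applies: 13 + 1 = 14.
A5 applies: 14 + 3 = 17.
A6 applies (level before this adjustment is 17 ≥ 12, so +4): 17 + 4 = 21.
Final offense level: 21.
Criminal history: 10 prior points → Category 3 (8+).
Level 21 falls in the 21-23 band.
Grid: Level 21-23 × Category 3 = 1740-2040 days.

1740-2040 days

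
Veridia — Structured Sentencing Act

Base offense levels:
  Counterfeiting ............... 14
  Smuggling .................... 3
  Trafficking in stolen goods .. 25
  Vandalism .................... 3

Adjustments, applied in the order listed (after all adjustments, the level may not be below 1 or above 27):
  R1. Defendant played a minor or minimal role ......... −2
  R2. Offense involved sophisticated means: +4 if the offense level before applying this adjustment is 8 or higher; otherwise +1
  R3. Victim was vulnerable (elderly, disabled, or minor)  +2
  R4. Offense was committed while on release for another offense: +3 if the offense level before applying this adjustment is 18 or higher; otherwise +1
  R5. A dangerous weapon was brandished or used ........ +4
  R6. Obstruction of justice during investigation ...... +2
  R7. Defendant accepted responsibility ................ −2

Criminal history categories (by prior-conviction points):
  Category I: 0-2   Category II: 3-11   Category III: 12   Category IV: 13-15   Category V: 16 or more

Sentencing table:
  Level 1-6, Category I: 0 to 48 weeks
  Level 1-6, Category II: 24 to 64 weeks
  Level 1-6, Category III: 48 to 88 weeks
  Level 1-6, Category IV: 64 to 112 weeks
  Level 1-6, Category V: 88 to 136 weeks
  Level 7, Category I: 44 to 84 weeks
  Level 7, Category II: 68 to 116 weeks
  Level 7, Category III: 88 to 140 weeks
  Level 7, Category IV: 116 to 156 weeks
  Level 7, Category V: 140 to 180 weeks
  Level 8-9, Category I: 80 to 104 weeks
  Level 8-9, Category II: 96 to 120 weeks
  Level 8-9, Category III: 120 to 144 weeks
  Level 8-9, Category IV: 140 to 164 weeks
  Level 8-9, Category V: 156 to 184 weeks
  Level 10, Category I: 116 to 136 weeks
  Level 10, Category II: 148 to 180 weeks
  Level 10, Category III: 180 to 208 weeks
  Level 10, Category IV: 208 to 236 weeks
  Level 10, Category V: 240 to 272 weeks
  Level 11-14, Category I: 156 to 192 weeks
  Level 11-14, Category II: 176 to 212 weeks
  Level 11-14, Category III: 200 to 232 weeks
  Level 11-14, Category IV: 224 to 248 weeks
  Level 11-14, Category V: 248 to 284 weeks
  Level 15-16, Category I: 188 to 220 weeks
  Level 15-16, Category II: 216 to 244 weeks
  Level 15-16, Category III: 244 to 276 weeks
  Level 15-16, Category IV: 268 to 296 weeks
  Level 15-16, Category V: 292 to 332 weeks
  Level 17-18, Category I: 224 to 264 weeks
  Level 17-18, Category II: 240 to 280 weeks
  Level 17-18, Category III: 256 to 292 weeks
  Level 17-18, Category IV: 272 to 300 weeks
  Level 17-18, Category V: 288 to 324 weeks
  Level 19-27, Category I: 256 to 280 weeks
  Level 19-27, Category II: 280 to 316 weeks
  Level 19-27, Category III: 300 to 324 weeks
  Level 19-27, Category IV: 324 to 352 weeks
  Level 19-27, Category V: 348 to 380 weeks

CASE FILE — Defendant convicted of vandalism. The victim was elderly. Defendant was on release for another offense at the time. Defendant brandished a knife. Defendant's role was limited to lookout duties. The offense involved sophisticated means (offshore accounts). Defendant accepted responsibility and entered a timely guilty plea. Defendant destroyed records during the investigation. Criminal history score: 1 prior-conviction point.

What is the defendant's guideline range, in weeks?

80-104 weeks

Base offense level for vandalism: 3.
R1 applies: 3 − 2 = 1.
R2 applies (level before this adjustment is 1 < 8, so +1): 1 + 1 = 2.
R3 applies: 2 + 2 = 4.
R4 applies (level before this adjustment is 4 < 18, so +1): 4 + 1 = 5.
R5 applies: 5 + 4 = 9.
R6 applies: 9 + 2 = 11.
R7 applies: 11 − 2 = 9.
Final offense level: 9.
Criminal history: 1 prior point → Category I (0-2).
Level 9 falls in the 8-9 band.
Grid: Level 8-9 × Category I = 80-104 weeks.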